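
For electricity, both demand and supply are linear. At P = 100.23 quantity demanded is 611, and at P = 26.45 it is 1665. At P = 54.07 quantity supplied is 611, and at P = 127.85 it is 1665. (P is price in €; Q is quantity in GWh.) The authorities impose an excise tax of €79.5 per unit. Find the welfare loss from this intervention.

Demand slope = (26.45 − 100.23)/(1665 − 611) = −0.07, so P = 143 − 0.07Q.
Supply slope = (127.85 − 54.07)/(1665 − 611) = 0.07, so P = 11.3 + 0.07Q.
Competitive equilibrium: 143 − 0.07Q = 11.3 + 0.07Q → Q* = 940.7143, P* = 77.15.
With the tax, the buyer price exceeds the seller price by 79.5: (143 − 0.07Q) − (11.3 + 0.07Q) = 79.5 → Q' = 372.8571.
ΔQ = 940.7143 − 372.8571 = 567.8572; the wedge equals the tax, 79.5.
DWL = ½ × 567.8572 × 79.5 = €22572.32.

€22572.32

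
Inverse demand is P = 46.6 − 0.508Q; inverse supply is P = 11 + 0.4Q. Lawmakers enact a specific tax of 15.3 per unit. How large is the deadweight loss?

128.90

Competitive equilibrium: 46.6 − 0.508Q = 11 + 0.4Q → Q* = 39.207, P* = 26.6828.
With the tax, the buyer price exceeds the seller price by 15.3: (46.6 − 0.508Q) − (11 + 0.4Q) = 15.3 → Q' = 22.3568.
ΔQ = 39.207 − 22.3568 = 16.8502; the wedge equals the tax, 15.3.
Deadweight loss = ½ × 16.8502 × 15.3 = 128.90.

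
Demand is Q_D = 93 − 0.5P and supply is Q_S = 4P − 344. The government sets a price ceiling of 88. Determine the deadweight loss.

In inverse form: demand P = 186 − 2Q, supply P = 86 + 0.25Q.
Competitive equilibrium: 186 − 2Q = 86 + 0.25Q → Q* = 44.4444, P* = 97.1111.
At the ceiling P = 88, quantity supplied = (88 − 86)/0.25 = 8.
Willingness to pay at Q' = 8: 186 − 2·8 = 170.
ΔQ = 44.4444 − 8 = 36.4444; wedge = 170 − 88 = 82.
Deadweight loss = ½ × 36.4444 × 82 = 1494.22.

1494.22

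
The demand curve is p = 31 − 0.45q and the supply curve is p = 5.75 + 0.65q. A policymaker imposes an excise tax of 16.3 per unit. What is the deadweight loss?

Competitive equilibrium: 31 − 0.45q = 5.75 + 0.65q → q* = 22.9545, p* = 20.6705.
With the tax, the buyer price exceeds the seller price by 16.3: (31 − 0.45q) − (5.75 + 0.65q) = 16.3 → q' = 8.1364.
Δq = 22.9545 − 8.1364 = 14.8181; the wedge equals the tax, 16.3.
DWL = ½ × 14.8181 × 16.3 = 120.77.

120.77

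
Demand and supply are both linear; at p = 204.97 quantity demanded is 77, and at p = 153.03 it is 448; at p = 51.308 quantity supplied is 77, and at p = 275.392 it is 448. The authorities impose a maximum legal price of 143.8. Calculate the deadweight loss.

1060.88

Demand slope = (153.03 − 204.97)/(448 − 77) = −0.14, so p = 215.75 − 0.14q.
Supply slope = (275.392 − 51.308)/(448 − 77) = 0.604, so p = 4.8 + 0.604q.
Competitive equilibrium: 215.75 − 0.14q = 4.8 + 0.604q → q* = 283.5349, p* = 176.0551.
At the ceiling p = 143.8, quantity supplied = (143.8 − 4.8)/0.604 = 230.1325.
Willingness to pay at q' = 230.1325: 215.75 − 0.14·230.1325 = 183.5315.
Δq = 283.5349 − 230.1325 = 53.4024; wedge = 183.5315 − 143.8 = 39.7315.
DWL = ½ × 53.4024 × 39.7315 = 1060.88.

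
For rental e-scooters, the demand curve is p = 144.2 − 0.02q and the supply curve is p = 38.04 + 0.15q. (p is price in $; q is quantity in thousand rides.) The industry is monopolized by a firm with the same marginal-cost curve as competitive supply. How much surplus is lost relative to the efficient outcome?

Competitive equilibrium: 144.2 − 0.02q = 38.04 + 0.15q → q* = 624.4706, p* = 131.7106.
Marginal revenue: MR = 144.2 − 0.04q. Set MR = MC: 144.2 − 0.04q = 38.04 + 0.15q → q_m = 558.7368.
Price p_m = 144.2 − 0.02·558.7368 = 133.0253; MC(q_m) = 38.04 + 0.15·558.7368 = 121.8505.
Competitive q* = 624.4706, so Δq = 65.7338; wedge = 133.0253 − 121.8505 = 11.1748.
Welfare loss = ½ × 65.7338 × 11.1748 = $367.28 thousand.

$367.28 thousand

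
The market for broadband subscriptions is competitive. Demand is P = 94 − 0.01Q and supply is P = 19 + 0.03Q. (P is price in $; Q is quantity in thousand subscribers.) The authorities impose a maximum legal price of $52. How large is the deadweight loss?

$12012.50 thousand

Competitive equilibrium: 94 − 0.01Q = 19 + 0.03Q → Q* = 1875, P* = 75.25.
At the ceiling P = 52, quantity supplied = (52 − 19)/0.03 = 1100.
Willingness to pay at Q' = 1100: 94 − 0.01·1100 = 83.
ΔQ = 1875 − 1100 = 775; wedge = 83 − 52 = 31.
DWL = ½ × 775 × 31 = $12012.50 thousand.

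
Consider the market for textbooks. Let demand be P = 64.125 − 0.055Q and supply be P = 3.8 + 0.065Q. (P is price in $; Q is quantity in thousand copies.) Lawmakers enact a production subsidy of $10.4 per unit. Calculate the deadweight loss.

$450.67 thousand

Competitive equilibrium: 64.125 − 0.055Q = 3.8 + 0.065Q → Q* = 502.7083, P* = 36.476.
The subsidy lowers effective supply by 10.4: P = 0.065Q − 6.6.
New quantity: 64.125 − 0.055Q = 0.065Q − 6.6 → Q' = 589.375.
Overproduction ΔQ = 589.375 − 502.7083 = 86.6667; wedge = subsidy = 10.4.
The triangle = ½ × 86.6667 × 10.4 = $450.67 thousand.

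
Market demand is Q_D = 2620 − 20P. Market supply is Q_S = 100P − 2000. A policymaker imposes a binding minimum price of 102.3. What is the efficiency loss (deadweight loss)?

In inverse form: demand P = 131 − 0.05Q, supply P = 20 + 0.01Q.
Competitive equilibrium: 131 − 0.05Q = 20 + 0.01Q → Q* = 1850, P* = 38.5.
At the floor P = 102.3, quantity demanded = (131 − 102.3)/0.05 = 574.
Sellers' marginal cost at Q' = 574: 20 + 0.01·574 = 25.74.
ΔQ = 1850 − 574 = 1276; wedge = 102.3 − 25.74 = 76.56.
The triangle = ½ × 1276 × 76.56 = 48845.28.

48845.28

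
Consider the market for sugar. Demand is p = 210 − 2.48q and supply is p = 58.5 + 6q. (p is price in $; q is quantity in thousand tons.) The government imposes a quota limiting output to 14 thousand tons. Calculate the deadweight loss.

Competitive equilibrium: 210 − 2.48q = 58.5 + 6q → q* = 17.8656, p* = 165.6934.
At q = 14: demand price = 210 − 2.48·14 = 175.28; supply price = 58.5 + 6·14 = 142.5.
Δq = 17.8656 − 14 = 3.8656; wedge = 175.28 − 142.5 = 32.78.
Deadweight loss = ½ × 3.8656 × 32.78 = $63.36 thousand.

$63.36 thousand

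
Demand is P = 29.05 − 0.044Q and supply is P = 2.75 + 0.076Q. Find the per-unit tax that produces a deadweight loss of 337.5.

9

Competitive equilibrium: 29.05 − 0.044Q = 2.75 + 0.076Q → Q* = 219.1667, P* = 19.4067.
A tax t gives ΔQ = t/0.12 and wedge t, so DWL = t²/0.24.
t²/0.24 = 337.5 → t² = 81 → t = 9.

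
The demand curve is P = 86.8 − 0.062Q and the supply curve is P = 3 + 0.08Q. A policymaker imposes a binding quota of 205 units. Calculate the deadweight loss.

Competitive equilibrium: 86.8 − 0.062Q = 3 + 0.08Q → Q* = 590.1408, P* = 50.2113.
At Q = 205: demand price = 86.8 − 0.062·205 = 74.09; supply price = 3 + 0.08·205 = 19.4.
ΔQ = 590.1408 − 205 = 385.1408; wedge = 74.09 − 19.4 = 54.69.
Deadweight loss = ½ × 385.1408 × 54.69 = 10531.68.

10531.68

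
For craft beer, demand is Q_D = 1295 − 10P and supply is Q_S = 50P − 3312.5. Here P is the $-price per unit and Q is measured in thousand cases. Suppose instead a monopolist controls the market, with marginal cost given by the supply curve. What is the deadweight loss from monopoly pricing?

In inverse form: demand P = 129.5 − 0.1Q, supply P = 66.25 + 0.02Q.
Competitive equilibrium: 129.5 − 0.1Q = 66.25 + 0.02Q → Q* = 527.0833, P* = 76.7917.
Marginal revenue: MR = 129.5 − 0.2Q. Set MR = MC: 129.5 − 0.2Q = 66.25 + 0.02Q → Q_m = 287.5.
Price P_m = 129.5 − 0.1·287.5 = 100.75; MC(Q_m) = 66.25 + 0.02·287.5 = 72.
Competitive Q* = 527.0833, so ΔQ = 239.5833; wedge = 100.75 − 72 = 28.75.
Welfare loss = ½ × 239.5833 × 28.75 = $3444.01 thousand.

$3444.01 thousand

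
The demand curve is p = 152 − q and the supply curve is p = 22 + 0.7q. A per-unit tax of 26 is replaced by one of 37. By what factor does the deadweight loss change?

2.025

Competitive equilibrium: 152 − q = 22 + 0.7q → q* = 76.4706, p* = 75.5294.
For a per-unit tax t: Δq = t/1.7, so DWL = ½·t·(t/1.7) = t²/3.4.
At t = 26: DWL = 198.824. At t = 37: DWL = 402.647.
Ratio = (37/26)² = 2.025.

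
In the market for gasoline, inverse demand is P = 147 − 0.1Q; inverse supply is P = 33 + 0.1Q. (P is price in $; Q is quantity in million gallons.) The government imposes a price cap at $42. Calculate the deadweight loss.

$23040 million

Competitive equilibrium: 147 − 0.1Q = 33 + 0.1Q → Q* = 570, P* = 90.
At the ceiling P = 42, quantity supplied = (42 − 33)/0.1 = 90.
Willingness to pay at Q' = 90: 147 − 0.1·90 = 138.
ΔQ = 570 − 90 = 480; wedge = 138 − 42 = 96.
DWL = ½ × 480 × 96 = $23040 million.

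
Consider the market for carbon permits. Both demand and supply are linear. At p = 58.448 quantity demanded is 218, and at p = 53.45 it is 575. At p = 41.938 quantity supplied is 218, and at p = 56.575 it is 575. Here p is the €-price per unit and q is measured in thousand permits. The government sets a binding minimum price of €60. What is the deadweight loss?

€4646.21 thousand

Demand slope = (53.45 − 58.448)/(575 − 218) = −0.014, so p = 61.5 − 0.014q.
Supply slope = (56.575 − 41.938)/(575 − 218) = 0.041, so p = 33 + 0.041q.
Competitive equilibrium: 61.5 − 0.014q = 33 + 0.041q → q* = 518.18182, p* = 54.24545.
At the floor p = 60, quantity demanded = (61.5 − 60)/0.014 = 107.14286.
Sellers' marginal cost at q' = 107.14286: 33 + 0.041·107.14286 = 37.39286.
Δq = 518.18182 − 107.14286 = 411.03896; wedge = 60 − 37.39286 = 22.60714.
DWL = ½ × 411.03896 × 22.60714 = €4646.21 thousand.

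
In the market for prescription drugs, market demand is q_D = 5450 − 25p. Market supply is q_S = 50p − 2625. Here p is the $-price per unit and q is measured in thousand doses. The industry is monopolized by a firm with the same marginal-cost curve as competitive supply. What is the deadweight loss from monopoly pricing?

$36520.33 thousand

In inverse form: demand p = 218 − 0.04q, supply p = 52.5 + 0.02q.
Competitive equilibrium: 218 − 0.04q = 52.5 + 0.02q → q* = 2758.3333, p* = 107.6667.
Marginal revenue: MR = 218 − 0.08q. Set MR = MC: 218 − 0.08q = 52.5 + 0.02q → q_m = 1655.
Price p_m = 218 − 0.04·1655 = 151.8; MC(q_m) = 52.5 + 0.02·1655 = 85.6.
Competitive q* = 2758.3333, so Δq = 1103.3333; wedge = 151.8 − 85.6 = 66.2.
The triangle = ½ × 1103.3333 × 66.2 = $36520.33 thousand.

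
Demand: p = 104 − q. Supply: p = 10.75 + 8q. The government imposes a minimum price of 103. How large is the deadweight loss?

394.34

Competitive equilibrium: 104 − q = 10.75 + 8q → q* = 10.3611, p* = 93.6389.
At the floor p = 103, quantity demanded = (104 − 103)/1 = 1.
Sellers' marginal cost at q' = 1: 10.75 + 8·1 = 18.75.
Δq = 10.3611 − 1 = 9.3611; wedge = 103 − 18.75 = 84.25.
Welfare loss = ½ × 9.3611 × 84.25 = 394.34.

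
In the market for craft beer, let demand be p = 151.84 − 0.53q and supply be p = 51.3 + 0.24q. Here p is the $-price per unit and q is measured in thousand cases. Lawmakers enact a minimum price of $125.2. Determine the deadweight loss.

$2482.96 thousand

Competitive equilibrium: 151.84 − 0.53q = 51.3 + 0.24q → q* = 130.5714, p* = 82.6371.
At the floor p = 125.2, quantity demanded = (151.84 − 125.2)/0.53 = 50.2642.
Sellers' marginal cost at q' = 50.2642: 51.3 + 0.24·50.2642 = 63.3634.
Δq = 130.5714 − 50.2642 = 80.3072; wedge = 125.2 − 63.3634 = 61.8366.
The triangle = ½ × 80.3072 × 61.8366 = $2482.96 thousand.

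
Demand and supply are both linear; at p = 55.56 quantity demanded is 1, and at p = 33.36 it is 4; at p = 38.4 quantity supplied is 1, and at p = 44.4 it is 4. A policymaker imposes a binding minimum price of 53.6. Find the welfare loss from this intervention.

Demand slope = (33.36 − 55.56)/(4 − 1) = −7.4, so p = 62.96 − 7.4q.
Supply slope = (44.4 − 38.4)/(4 − 1) = 2, so p = 36.4 + 2q.
Competitive equilibrium: 62.96 − 7.4q = 36.4 + 2q → q* = 2.8255, p* = 42.0511.
At the floor p = 53.6, quantity demanded = (62.96 − 53.6)/7.4 = 1.2649.
Sellers' marginal cost at q' = 1.2649: 36.4 + 2·1.2649 = 38.9298.
Δq = 2.8255 − 1.2649 = 1.5606; wedge = 53.6 − 38.9298 = 14.6702.
DWL = ½ × 1.5606 × 14.6702 = 11.45.

11.45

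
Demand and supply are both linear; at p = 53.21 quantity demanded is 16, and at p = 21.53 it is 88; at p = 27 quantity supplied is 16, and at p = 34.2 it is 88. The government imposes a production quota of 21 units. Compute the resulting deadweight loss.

Demand slope = (21.53 − 53.21)/(88 − 16) = −0.44, so p = 60.25 − 0.44q.
Supply slope = (34.2 − 27)/(88 − 16) = 0.1, so p = 25.4 + 0.1q.
Competitive equilibrium: 60.25 − 0.44q = 25.4 + 0.1q → q* = 64.537, p* = 31.8537.
At q = 21: demand price = 60.25 − 0.44·21 = 51.01; supply price = 25.4 + 0.1·21 = 27.5.
Δq = 64.537 − 21 = 43.537; wedge = 51.01 − 27.5 = 23.51.
Welfare loss = ½ × 43.537 × 23.51 = 511.78.

511.78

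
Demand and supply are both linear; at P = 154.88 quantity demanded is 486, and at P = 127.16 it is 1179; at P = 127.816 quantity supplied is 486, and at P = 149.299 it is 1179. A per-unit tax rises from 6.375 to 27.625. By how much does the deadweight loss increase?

Demand slope = (127.16 − 154.88)/(1179 − 486) = −0.04, so P = 174.32 − 0.04Q.
Supply slope = (149.299 − 127.816)/(1179 − 486) = 0.031, so P = 112.75 + 0.031Q.
Competitive equilibrium: 174.32 − 0.04Q = 112.75 + 0.031Q → Q* = 867.1831, P* = 139.6327.
For a per-unit tax t: ΔQ = t/0.071, so DWL = ½·t·(t/0.071) = t²/0.142.
At t = 6.375: DWL = 286.202. At t = 27.625: DWL = 5374.23.
Increase = 5374.23 − 286.202 = 5088.03.

5088.03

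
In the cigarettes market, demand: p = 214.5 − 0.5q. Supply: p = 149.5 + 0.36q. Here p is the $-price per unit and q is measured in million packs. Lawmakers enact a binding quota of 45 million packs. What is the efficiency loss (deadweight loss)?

Competitive equilibrium: 214.5 − 0.5q = 149.5 + 0.36q → q* = 75.5814, p* = 176.7093.
At q = 45: demand price = 214.5 − 0.5·45 = 192; supply price = 149.5 + 0.36·45 = 165.7.
Δq = 75.5814 − 45 = 30.5814; wedge = 192 − 165.7 = 26.3.
DWL = ½ × 30.5814 × 26.3 = $402.15 million.

$402.15 million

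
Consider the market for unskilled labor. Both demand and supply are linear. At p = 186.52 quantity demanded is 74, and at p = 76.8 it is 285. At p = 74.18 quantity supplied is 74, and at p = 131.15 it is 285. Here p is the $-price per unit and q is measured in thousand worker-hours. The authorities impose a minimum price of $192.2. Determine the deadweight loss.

$9261.74 thousand

Demand slope = (76.8 − 186.52)/(285 − 74) = −0.52, so p = 225 − 0.52q.
Supply slope = (131.15 − 74.18)/(285 − 74) = 0.27, so p = 54.2 + 0.27q.
Competitive equilibrium: 225 − 0.52q = 54.2 + 0.27q → q* = 216.2025, p* = 112.5747.
At the floor p = 192.2, quantity demanded = (225 − 192.2)/0.52 = 63.0769.
Sellers' marginal cost at q' = 63.0769: 54.2 + 0.27·63.0769 = 71.2308.
Δq = 216.2025 − 63.0769 = 153.1256; wedge = 192.2 − 71.2308 = 120.9692.
Deadweight loss = ½ × 153.1256 × 120.9692 = $9261.74 thousand.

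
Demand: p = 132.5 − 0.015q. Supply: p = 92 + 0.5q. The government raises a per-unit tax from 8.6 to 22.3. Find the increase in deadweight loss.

411

Competitive equilibrium: 132.5 − 0.015q = 92 + 0.5q → q* = 78.6408, p* = 131.3204.
For a per-unit tax t: Δq = t/0.515, so DWL = ½·t·(t/0.515) = t²/1.03.
At t = 8.6: DWL = 71.806. At t = 22.3: DWL = 482.806.
Increase = 482.806 − 71.806 = 411.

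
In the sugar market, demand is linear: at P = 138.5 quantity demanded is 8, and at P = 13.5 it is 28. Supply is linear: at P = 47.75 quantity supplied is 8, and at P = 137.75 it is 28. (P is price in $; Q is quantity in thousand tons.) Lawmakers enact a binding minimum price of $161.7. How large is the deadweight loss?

$793.98 thousand

Demand slope = (13.5 − 138.5)/(28 − 8) = −6.25, so P = 188.5 − 6.25Q.
Supply slope = (137.75 − 47.75)/(28 − 8) = 4.5, so P = 11.75 + 4.5Q.
Competitive equilibrium: 188.5 − 6.25Q = 11.75 + 4.5Q → Q* = 16.4419, P* = 85.7384.
At the floor P = 161.7, quantity demanded = (188.5 − 161.7)/6.25 = 4.288.
Sellers' marginal cost at Q' = 4.288: 11.75 + 4.5·4.288 = 31.046.
ΔQ = 16.4419 − 4.288 = 12.1539; wedge = 161.7 − 31.046 = 130.654.
The triangle = ½ × 12.1539 × 130.654 = $793.98 thousand.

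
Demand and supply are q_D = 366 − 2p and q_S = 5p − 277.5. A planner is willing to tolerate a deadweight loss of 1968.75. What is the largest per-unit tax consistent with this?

In inverse form: demand p = 183 − 0.5q, supply p = 55.5 + 0.2q.
Competitive equilibrium: 183 − 0.5q = 55.5 + 0.2q → q* = 182.1429, p* = 91.9286.
A tax t gives Δq = t/0.7 and wedge t, so DWL = t²/1.4.
t²/1.4 = 1968.75 → t² = 2756.25 → t = 52.5.

52.5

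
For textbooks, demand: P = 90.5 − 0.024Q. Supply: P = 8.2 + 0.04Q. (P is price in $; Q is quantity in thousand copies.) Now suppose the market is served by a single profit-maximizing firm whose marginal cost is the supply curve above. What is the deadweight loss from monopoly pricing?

Competitive equilibrium: 90.5 − 0.024Q = 8.2 + 0.04Q → Q* = 1285.9375, P* = 59.6375.
Marginal revenue: MR = 90.5 − 0.048Q. Set MR = MC: 90.5 − 0.048Q = 8.2 + 0.04Q → Q_m = 935.22727.
Price P_m = 90.5 − 0.024·935.22727 = 68.05455; MC(Q_m) = 8.2 + 0.04·935.22727 = 45.60909.
Competitive Q* = 1285.9375, so ΔQ = 350.71023; wedge = 68.05455 − 45.60909 = 22.44546.
Deadweight loss = ½ × 350.71023 × 22.44546 = $3935.93 thousand.

$3935.93 thousand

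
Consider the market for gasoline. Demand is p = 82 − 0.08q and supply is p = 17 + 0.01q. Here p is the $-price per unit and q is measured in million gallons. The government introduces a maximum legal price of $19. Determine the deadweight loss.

Competitive equilibrium: 82 − 0.08q = 17 + 0.01q → q* = 722.2222, p* = 24.2222.
At the ceiling p = 19, quantity supplied = (19 − 17)/0.01 = 200.
Willingness to pay at q' = 200: 82 − 0.08·200 = 66.
Δq = 722.2222 − 200 = 522.2222; wedge = 66 − 19 = 47.
Welfare loss = ½ × 522.2222 × 47 = $12272.22 million.

$12272.22 million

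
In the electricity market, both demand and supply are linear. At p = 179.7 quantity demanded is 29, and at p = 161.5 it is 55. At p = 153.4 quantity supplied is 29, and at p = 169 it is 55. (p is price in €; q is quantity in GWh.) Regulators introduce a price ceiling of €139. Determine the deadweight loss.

€1271.63

Demand slope = (161.5 − 179.7)/(55 − 29) = −0.7, so p = 200 − 0.7q.
Supply slope = (169 − 153.4)/(55 − 29) = 0.6, so p = 136 + 0.6q.
Competitive equilibrium: 200 − 0.7q = 136 + 0.6q → q* = 49.23077, p* = 165.53846.
At the ceiling p = 139, quantity supplied = (139 − 136)/0.6 = 5.
Willingness to pay at q' = 5: 200 − 0.7·5 = 196.5.
Δq = 49.23077 − 5 = 44.23077; wedge = 196.5 − 139 = 57.5.
The triangle = ½ × 44.23077 × 57.5 = €1271.63.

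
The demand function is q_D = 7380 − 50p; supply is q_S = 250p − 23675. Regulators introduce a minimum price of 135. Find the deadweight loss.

29736.01

In inverse form: demand p = 147.6 − 0.02q, supply p = 94.7 + 0.004q.
Competitive equilibrium: 147.6 − 0.02q = 94.7 + 0.004q → q* = 2204.1667, p* = 103.5167.
At the floor p = 135, quantity demanded = (147.6 − 135)/0.02 = 630.
Sellers' marginal cost at q' = 630: 94.7 + 0.004·630 = 97.22.
Δq = 2204.1667 − 630 = 1574.1667; wedge = 135 − 97.22 = 37.78.
The triangle = ½ × 1574.1667 × 37.78 = 29736.01.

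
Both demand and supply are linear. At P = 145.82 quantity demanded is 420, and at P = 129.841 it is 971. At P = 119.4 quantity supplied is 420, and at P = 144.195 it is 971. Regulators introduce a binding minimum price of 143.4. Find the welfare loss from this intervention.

Demand slope = (129.841 − 145.82)/(971 − 420) = −0.029, so P = 158 − 0.029Q.
Supply slope = (144.195 − 119.4)/(971 − 420) = 0.045, so P = 100.5 + 0.045Q.
Competitive equilibrium: 158 − 0.029Q = 100.5 + 0.045Q → Q* = 777.02703, P* = 135.46622.
At the floor P = 143.4, quantity demanded = (158 − 143.4)/0.029 = 503.44828.
Sellers' marginal cost at Q' = 503.44828: 100.5 + 0.045·503.44828 = 123.15517.
ΔQ = 777.02703 − 503.44828 = 273.57875; wedge = 143.4 − 123.15517 = 20.24483.
Welfare loss = ½ × 273.57875 × 20.24483 = 2769.28.

2769.28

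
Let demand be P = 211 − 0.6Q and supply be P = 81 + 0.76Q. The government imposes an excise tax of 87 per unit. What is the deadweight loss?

Competitive equilibrium: 211 − 0.6Q = 81 + 0.76Q → Q* = 95.5882, P* = 153.6471.
With the tax, the buyer price exceeds the seller price by 87: (211 − 0.6Q) − (81 + 0.76Q) = 87 → Q' = 31.6176.
ΔQ = 95.5882 − 31.6176 = 63.9706; the wedge equals the tax, 87.
DWL = ½ × 63.9706 × 87 = 2782.72.

2782.72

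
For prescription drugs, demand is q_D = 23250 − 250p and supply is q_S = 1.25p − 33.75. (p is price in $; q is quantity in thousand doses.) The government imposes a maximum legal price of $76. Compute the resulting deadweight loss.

$174.58 thousand

In inverse form: demand p = 93 − 0.004q, supply p = 27 + 0.8q.
Competitive equilibrium: 93 − 0.004q = 27 + 0.8q → q* = 82.0896, p* = 92.6716.
At the ceiling p = 76, quantity supplied = (76 − 27)/0.8 = 61.25.
Willingness to pay at q' = 61.25: 93 − 0.004·61.25 = 92.755.
Δq = 82.0896 − 61.25 = 20.8396; wedge = 92.755 − 76 = 16.755.
The triangle = ½ × 20.8396 × 16.755 = $174.58 thousand.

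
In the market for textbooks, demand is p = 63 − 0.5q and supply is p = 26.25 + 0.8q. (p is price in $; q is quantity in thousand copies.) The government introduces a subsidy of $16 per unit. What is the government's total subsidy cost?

$649.23 thousand

Competitive equilibrium: 63 − 0.5q = 26.25 + 0.8q → q* = 28.2692, p* = 48.8654.
The subsidy lowers effective supply by 16: p = 10.25 + 0.8q.
New quantity: 63 − 0.5q = 10.25 + 0.8q → q' = 40.5769.
Total subsidy cost = 16 × 40.5769 = $649.23 thousand.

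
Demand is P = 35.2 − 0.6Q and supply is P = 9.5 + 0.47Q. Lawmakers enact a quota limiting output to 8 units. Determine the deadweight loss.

137.28

Competitive equilibrium: 35.2 − 0.6Q = 9.5 + 0.47Q → Q* = 24.0187, P* = 20.7888.
At Q = 8: demand price = 35.2 − 0.6·8 = 30.4; supply price = 9.5 + 0.47·8 = 13.26.
ΔQ = 24.0187 − 8 = 16.0187; wedge = 30.4 − 13.26 = 17.14.
The triangle = ½ × 16.0187 × 17.14 = 137.28.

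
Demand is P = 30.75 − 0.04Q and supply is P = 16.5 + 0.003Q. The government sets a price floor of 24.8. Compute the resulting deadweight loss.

717.23

Competitive equilibrium: 30.75 − 0.04Q = 16.5 + 0.003Q → Q* = 331.39535, P* = 17.49419.
At the floor P = 24.8, quantity demanded = (30.75 − 24.8)/0.04 = 148.75.
Sellers' marginal cost at Q' = 148.75: 16.5 + 0.003·148.75 = 16.94625.
ΔQ = 331.39535 − 148.75 = 182.64535; wedge = 24.8 − 16.94625 = 7.85375.
The triangle = ½ × 182.64535 × 7.85375 = 717.23.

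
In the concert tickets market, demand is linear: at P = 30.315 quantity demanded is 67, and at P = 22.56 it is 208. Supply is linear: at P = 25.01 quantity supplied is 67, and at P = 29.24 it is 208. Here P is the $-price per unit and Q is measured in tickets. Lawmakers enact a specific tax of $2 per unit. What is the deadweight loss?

$23.53

Demand slope = (22.56 − 30.315)/(208 − 67) = −0.055, so P = 34 − 0.055Q.
Supply slope = (29.24 − 25.01)/(208 − 67) = 0.03, so P = 23 + 0.03Q.
Competitive equilibrium: 34 − 0.055Q = 23 + 0.03Q → Q* = 129.4118, P* = 26.8824.
With the tax, the buyer price exceeds the seller price by 2: (34 − 0.055Q) − (23 + 0.03Q) = 2 → Q' = 105.8824.
ΔQ = 129.4118 − 105.8824 = 23.5294; the wedge equals the tax, 2.
Welfare loss = ½ × 23.5294 × 2 = $23.53.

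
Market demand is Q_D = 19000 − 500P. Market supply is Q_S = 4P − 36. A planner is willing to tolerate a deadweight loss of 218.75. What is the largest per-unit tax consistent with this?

In inverse form: demand P = 38 − 0.002Q, supply P = 9 + 0.25Q.
Competitive equilibrium: 38 − 0.002Q = 9 + 0.25Q → Q* = 115.0794, P* = 37.7698.
A tax t gives ΔQ = t/0.252 and wedge t, so DWL = t²/0.504.
t²/0.504 = 218.75 → t² = 110.25 → t = 10.5.

10.5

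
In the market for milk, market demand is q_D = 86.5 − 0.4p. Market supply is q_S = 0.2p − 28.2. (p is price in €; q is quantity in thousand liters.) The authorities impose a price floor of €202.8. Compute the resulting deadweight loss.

€81.20 thousand

In inverse form: demand p = 216.25 − 2.5q, supply p = 141 + 5q.
Competitive equilibrium: 216.25 − 2.5q = 141 + 5q → q* = 10.0333, p* = 191.1667.
At the floor p = 202.8, quantity demanded = (216.25 − 202.8)/2.5 = 5.38.
Sellers' marginal cost at q' = 5.38: 141 + 5·5.38 = 167.9.
Δq = 10.0333 − 5.38 = 4.6533; wedge = 202.8 − 167.9 = 34.9.
The triangle = ½ × 4.6533 × 34.9 = €81.20 thousand.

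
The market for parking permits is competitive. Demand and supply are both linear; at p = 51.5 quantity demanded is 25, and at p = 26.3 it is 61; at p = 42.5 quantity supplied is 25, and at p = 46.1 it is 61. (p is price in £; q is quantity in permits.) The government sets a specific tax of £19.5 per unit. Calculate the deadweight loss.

Demand slope = (26.3 − 51.5)/(61 − 25) = −0.7, so p = 69 − 0.7q.
Supply slope = (46.1 − 42.5)/(61 − 25) = 0.1, so p = 40 + 0.1q.
Competitive equilibrium: 69 − 0.7q = 40 + 0.1q → q* = 36.25, p* = 43.625.
With the tax, the buyer price exceeds the seller price by 19.5: (69 − 0.7q) − (40 + 0.1q) = 19.5 → q' = 11.875.
Δq = 36.25 − 11.875 = 24.375; the wedge equals the tax, 19.5.
Welfare loss = ½ × 24.375 × 19.5 = £237.66.

£237.66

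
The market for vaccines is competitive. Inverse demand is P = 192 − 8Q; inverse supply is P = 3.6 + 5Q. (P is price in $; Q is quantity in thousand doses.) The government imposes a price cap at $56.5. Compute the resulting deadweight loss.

$99.49 thousand

Competitive equilibrium: 192 − 8Q = 3.6 + 5Q → Q* = 14.4923, P* = 76.0615.
At the ceiling P = 56.5, quantity supplied = (56.5 − 3.6)/5 = 10.58.
Willingness to pay at Q' = 10.58: 192 − 8·10.58 = 107.36.
ΔQ = 14.4923 − 10.58 = 3.9123; wedge = 107.36 − 56.5 = 50.86.
Deadweight loss = ½ × 3.9123 × 50.86 = $99.49 thousand.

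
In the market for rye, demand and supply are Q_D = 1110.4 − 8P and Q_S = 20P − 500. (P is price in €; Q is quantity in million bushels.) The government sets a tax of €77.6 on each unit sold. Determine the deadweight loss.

€17205.03 million

In inverse form: demand P = 138.8 − 0.125Q, supply P = 25 + 0.05Q.
Competitive equilibrium: 138.8 − 0.125Q = 25 + 0.05Q → Q* = 650.2857, P* = 57.5143.
With the tax, the buyer price exceeds the seller price by 77.6: (138.8 − 0.125Q) − (25 + 0.05Q) = 77.6 → Q' = 206.8571.
ΔQ = 650.2857 − 206.8571 = 443.4286; the wedge equals the tax, 77.6.
The triangle = ½ × 443.4286 × 77.6 = €17205.03 million.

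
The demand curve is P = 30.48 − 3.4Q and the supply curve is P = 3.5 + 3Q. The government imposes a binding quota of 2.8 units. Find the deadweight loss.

6.41

Competitive equilibrium: 30.48 − 3.4Q = 3.5 + 3Q → Q* = 4.2156, P* = 16.1469.
At Q = 2.8: demand price = 30.48 − 3.4·2.8 = 20.96; supply price = 3.5 + 3·2.8 = 11.9.
ΔQ = 4.2156 − 2.8 = 1.4156; wedge = 20.96 − 11.9 = 9.06.
Deadweight loss = ½ × 1.4156 × 9.06 = 6.41.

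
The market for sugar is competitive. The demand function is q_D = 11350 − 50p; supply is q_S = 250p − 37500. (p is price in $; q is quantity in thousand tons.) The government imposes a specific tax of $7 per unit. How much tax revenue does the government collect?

$20416.67 thousand

In inverse form: demand p = 227 − 0.02q, supply p = 150 + 0.004q.
Competitive equilibrium: 227 − 0.02q = 150 + 0.004q → q* = 3208.3333, p* = 162.8333.
With the tax, the buyer price exceeds the seller price by 7: (227 − 0.02q) − (150 + 0.004q) = 7 → q' = 2916.6667.
Tax revenue = 7 × 2916.6667 = $20416.67 thousand.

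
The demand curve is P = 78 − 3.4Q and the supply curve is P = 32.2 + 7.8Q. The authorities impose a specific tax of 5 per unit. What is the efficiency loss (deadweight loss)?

1.12

Competitive equilibrium: 78 − 3.4Q = 32.2 + 7.8Q → Q* = 4.0893, P* = 64.0964.
With the tax, the buyer price exceeds the seller price by 5: (78 − 3.4Q) − (32.2 + 7.8Q) = 5 → Q' = 3.6429.
ΔQ = 4.0893 − 3.6429 = 0.4464; the wedge equals the tax, 5.
Welfare loss = ½ × 0.4464 × 5 = 1.12.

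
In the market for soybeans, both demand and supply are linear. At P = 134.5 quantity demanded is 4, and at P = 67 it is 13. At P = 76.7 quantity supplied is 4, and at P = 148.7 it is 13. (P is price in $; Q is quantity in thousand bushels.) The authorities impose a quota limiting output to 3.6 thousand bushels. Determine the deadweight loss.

Demand slope = (67 − 134.5)/(13 − 4) = −7.5, so P = 164.5 − 7.5Q.
Supply slope = (148.7 − 76.7)/(13 − 4) = 8, so P = 44.7 + 8Q.
Competitive equilibrium: 164.5 − 7.5Q = 44.7 + 8Q → Q* = 7.729, P* = 106.5323.
At Q = 3.6: demand price = 164.5 − 7.5·3.6 = 137.5; supply price = 44.7 + 8·3.6 = 73.5.
ΔQ = 7.729 − 3.6 = 4.129; wedge = 137.5 − 73.5 = 64.
DWL = ½ × 4.129 × 64 = $132.13 thousand.

$132.13 thousand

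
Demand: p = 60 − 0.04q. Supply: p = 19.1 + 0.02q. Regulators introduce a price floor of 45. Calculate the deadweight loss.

2821.33

Competitive equilibrium: 60 − 0.04q = 19.1 + 0.02q → q* = 681.6667, p* = 32.7333.
At the floor p = 45, quantity demanded = (60 − 45)/0.04 = 375.
Sellers' marginal cost at q' = 375: 19.1 + 0.02·375 = 26.6.
Δq = 681.6667 − 375 = 306.6667; wedge = 45 − 26.6 = 18.4.
The triangle = ½ × 306.6667 × 18.4 = 2821.33.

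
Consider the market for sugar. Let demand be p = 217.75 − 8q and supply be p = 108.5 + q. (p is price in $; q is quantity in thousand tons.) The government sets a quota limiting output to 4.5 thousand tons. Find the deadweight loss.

Competitive equilibrium: 217.75 − 8q = 108.5 + q → q* = 12.1389, p* = 120.6389.
At q = 4.5: demand price = 217.75 − 8·4.5 = 181.75; supply price = 108.5 + 1·4.5 = 113.
Δq = 12.1389 − 4.5 = 7.6389; wedge = 181.75 − 113 = 68.75.
Welfare loss = ½ × 7.6389 × 68.75 = $262.59 thousand.

$262.59 thousand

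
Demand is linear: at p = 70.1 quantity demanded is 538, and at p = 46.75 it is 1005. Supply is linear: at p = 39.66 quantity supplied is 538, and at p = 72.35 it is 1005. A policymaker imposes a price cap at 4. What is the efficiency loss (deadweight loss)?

34938.86

Demand slope = (46.75 − 70.1)/(1005 − 538) = −0.05, so p = 97 − 0.05q.
Supply slope = (72.35 − 39.66)/(1005 − 538) = 0.07, so p = 2 + 0.07q.
Competitive equilibrium: 97 − 0.05q = 2 + 0.07q → q* = 791.66667, p* = 57.41667.
At the ceiling p = 4, quantity supplied = (4 − 2)/0.07 = 28.57143.
Willingness to pay at q' = 28.57143: 97 − 0.05·28.57143 = 95.57143.
Δq = 791.66667 − 28.57143 = 763.09524; wedge = 95.57143 − 4 = 91.57143.
DWL = ½ × 763.09524 × 91.57143 = 34938.86.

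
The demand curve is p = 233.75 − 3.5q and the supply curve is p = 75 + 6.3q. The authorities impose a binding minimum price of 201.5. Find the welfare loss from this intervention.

239.05

Competitive equilibrium: 233.75 − 3.5q = 75 + 6.3q → q* = 16.199, p* = 177.0536.
At the floor p = 201.5, quantity demanded = (233.75 − 201.5)/3.5 = 9.2143.
Sellers' marginal cost at q' = 9.2143: 75 + 6.3·9.2143 = 133.0501.
Δq = 16.199 − 9.2143 = 6.9847; wedge = 201.5 − 133.0501 = 68.4499.
The triangle = ½ × 6.9847 × 68.4499 = 239.05.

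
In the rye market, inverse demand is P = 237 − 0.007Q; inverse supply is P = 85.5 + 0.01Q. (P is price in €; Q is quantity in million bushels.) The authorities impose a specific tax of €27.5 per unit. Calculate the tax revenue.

Competitive equilibrium: 237 − 0.007Q = 85.5 + 0.01Q → Q* = 8911.76471, P* = 174.61765.
With the tax, the buyer price exceeds the seller price by 27.5: (237 − 0.007Q) − (85.5 + 0.01Q) = 27.5 → Q' = 7294.11765.
Tax revenue = 27.5 × 7294.11765 = €200588.24 million.

€200588.24 million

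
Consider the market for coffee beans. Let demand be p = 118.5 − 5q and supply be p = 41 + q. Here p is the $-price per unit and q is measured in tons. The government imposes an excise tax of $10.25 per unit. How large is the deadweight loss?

$8.76

Competitive equilibrium: 118.5 − 5q = 41 + q → q* = 12.9167, p* = 53.9167.
With the tax, the buyer price exceeds the seller price by 10.25: (118.5 − 5q) − (41 + q) = 10.25 → q' = 11.2083.
Δq = 12.9167 − 11.2083 = 1.7084; the wedge equals the tax, 10.25.
Deadweight loss = ½ × 1.7084 × 10.25 = $8.76.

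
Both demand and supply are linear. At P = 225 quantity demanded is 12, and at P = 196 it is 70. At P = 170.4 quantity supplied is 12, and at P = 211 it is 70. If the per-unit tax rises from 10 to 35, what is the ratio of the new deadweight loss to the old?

12.25

Demand slope = (196 − 225)/(70 − 12) = −0.5, so P = 231 − 0.5Q.
Supply slope = (211 − 170.4)/(70 − 12) = 0.7, so P = 162 + 0.7Q.
Competitive equilibrium: 231 − 0.5Q = 162 + 0.7Q → Q* = 57.5, P* = 202.25.
For a per-unit tax t: ΔQ = t/1.2, so DWL = ½·t·(t/1.2) = t²/2.4.
At t = 10: DWL = 41.667. At t = 35: DWL = 510.417.
Ratio = (35/10)² = 12.25.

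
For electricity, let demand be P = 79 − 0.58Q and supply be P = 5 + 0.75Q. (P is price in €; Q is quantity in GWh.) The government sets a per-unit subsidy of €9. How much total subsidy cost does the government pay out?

Competitive equilibrium: 79 − 0.58Q = 5 + 0.75Q → Q* = 55.6391, P* = 46.7293.
The subsidy lowers effective supply by 9: P = 0.75Q − 4.
New quantity: 79 − 0.58Q = 0.75Q − 4 → Q' = 62.406.
Total subsidy cost = 9 × 62.406 = €561.65.

€561.65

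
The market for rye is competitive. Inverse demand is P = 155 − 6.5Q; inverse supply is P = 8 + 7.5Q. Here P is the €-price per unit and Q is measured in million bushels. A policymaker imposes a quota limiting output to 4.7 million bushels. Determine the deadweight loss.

Competitive equilibrium: 155 − 6.5Q = 8 + 7.5Q → Q* = 10.5, P* = 86.75.
At Q = 4.7: demand price = 155 − 6.5·4.7 = 124.45; supply price = 8 + 7.5·4.7 = 43.25.
ΔQ = 10.5 − 4.7 = 5.8; wedge = 124.45 − 43.25 = 81.2.
Welfare loss = ½ × 5.8 × 81.2 = €235.48 million.

€235.48 million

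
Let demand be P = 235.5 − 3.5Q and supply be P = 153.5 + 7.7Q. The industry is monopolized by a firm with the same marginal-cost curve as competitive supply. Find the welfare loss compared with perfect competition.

Competitive equilibrium: 235.5 − 3.5Q = 153.5 + 7.7Q → Q* = 7.3214, P* = 209.875.
Marginal revenue: MR = 235.5 − 7Q. Set MR = MC: 235.5 − 7Q = 153.5 + 7.7Q → Q_m = 5.5782.
Price P_m = 235.5 − 3.5·5.5782 = 215.9763; MC(Q_m) = 153.5 + 7.7·5.5782 = 196.4521.
Competitive Q* = 7.3214, so ΔQ = 1.7432; wedge = 215.9763 − 196.4521 = 19.5242.
Welfare loss = ½ × 1.7432 × 19.5242 = 17.02.

17.02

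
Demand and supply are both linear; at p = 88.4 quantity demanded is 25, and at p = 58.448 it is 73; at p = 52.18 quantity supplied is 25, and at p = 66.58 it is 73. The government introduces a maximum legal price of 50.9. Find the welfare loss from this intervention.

872.85

Demand slope = (58.448 − 88.4)/(73 − 25) = −0.624, so p = 104 − 0.624q.
Supply slope = (66.58 − 52.18)/(73 − 25) = 0.3, so p = 44.68 + 0.3q.
Competitive equilibrium: 104 − 0.624q = 44.68 + 0.3q → q* = 64.1991, p* = 63.9397.
At the ceiling p = 50.9, quantity supplied = (50.9 − 44.68)/0.3 = 20.7333.
Willingness to pay at q' = 20.7333: 104 − 0.624·20.7333 = 91.0624.
Δq = 64.1991 − 20.7333 = 43.4658; wedge = 91.0624 − 50.9 = 40.1624.
The triangle = ½ × 43.4658 × 40.1624 = 872.85.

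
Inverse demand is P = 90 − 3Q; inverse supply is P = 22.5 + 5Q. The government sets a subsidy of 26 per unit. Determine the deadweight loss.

Competitive equilibrium: 90 − 3Q = 22.5 + 5Q → Q* = 8.4375, P* = 64.6875.
The subsidy lowers effective supply by 26: P = 5Q − 3.5.
New quantity: 90 − 3Q = 5Q − 3.5 → Q' = 11.6875.
Overproduction ΔQ = 11.6875 − 8.4375 = 3.25; wedge = subsidy = 26.
Welfare loss = ½ × 3.25 × 26 = 42.25.

42.25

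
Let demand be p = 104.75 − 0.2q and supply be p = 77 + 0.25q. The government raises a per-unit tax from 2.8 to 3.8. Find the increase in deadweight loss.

7.33

Competitive equilibrium: 104.75 − 0.2q = 77 + 0.25q → q* = 61.6667, p* = 92.4167.
For a per-unit tax t: Δq = t/0.45, so DWL = ½·t·(t/0.45) = t²/0.9.
At t = 2.8: DWL = 8.711. At t = 3.8: DWL = 16.044.
Increase = 16.044 − 8.711 = 7.33.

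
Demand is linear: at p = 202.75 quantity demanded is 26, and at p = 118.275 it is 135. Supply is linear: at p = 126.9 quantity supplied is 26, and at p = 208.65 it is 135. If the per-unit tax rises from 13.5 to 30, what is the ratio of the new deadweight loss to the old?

4.938

Demand slope = (118.275 − 202.75)/(135 − 26) = −0.775, so p = 222.9 − 0.775q.
Supply slope = (208.65 − 126.9)/(135 − 26) = 0.75, so p = 107.4 + 0.75q.
Competitive equilibrium: 222.9 − 0.775q = 107.4 + 0.75q → q* = 75.7377, p* = 164.2033.
For a per-unit tax t: Δq = t/1.525, so DWL = ½·t·(t/1.525) = t²/3.05.
At t = 13.5: DWL = 59.754. At t = 30: DWL = 295.082.
Ratio = (30/13.5)² = 4.938.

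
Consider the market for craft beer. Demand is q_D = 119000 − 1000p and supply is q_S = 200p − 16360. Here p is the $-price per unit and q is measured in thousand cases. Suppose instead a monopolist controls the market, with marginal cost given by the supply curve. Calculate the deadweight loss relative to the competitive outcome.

$2353.47 thousand

In inverse form: demand p = 119 − 0.001q, supply p = 81.8 + 0.005q.
Competitive equilibrium: 119 − 0.001q = 81.8 + 0.005q → q* = 6200, p* = 112.8.
Marginal revenue: MR = 119 − 0.002q. Set MR = MC: 119 − 0.002q = 81.8 + 0.005q → q_m = 5314.28571.
Price p_m = 119 − 0.001·5314.28571 = 113.68571; MC(q_m) = 81.8 + 0.005·5314.28571 = 108.37143.
Competitive q* = 6200, so Δq = 885.71429; wedge = 113.68571 − 108.37143 = 5.31428.
The triangle = ½ × 885.71429 × 5.31428 = $2353.47 thousand.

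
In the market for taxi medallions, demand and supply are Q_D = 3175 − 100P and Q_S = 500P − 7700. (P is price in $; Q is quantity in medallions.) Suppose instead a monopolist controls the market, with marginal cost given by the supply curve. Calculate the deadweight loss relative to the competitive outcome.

In inverse form: demand P = 31.75 − 0.01Q, supply P = 15.4 + 0.002Q.
Competitive equilibrium: 31.75 − 0.01Q = 15.4 + 0.002Q → Q* = 1362.5, P* = 18.125.
Marginal revenue: MR = 31.75 − 0.02Q. Set MR = MC: 31.75 − 0.02Q = 15.4 + 0.002Q → Q_m = 743.18182.
Price P_m = 31.75 − 0.01·743.18182 = 24.31818; MC(Q_m) = 15.4 + 0.002·743.18182 = 16.88636.
Competitive Q* = 1362.5, so ΔQ = 619.31818; wedge = 24.31818 − 16.88636 = 7.43182.
DWL = ½ × 619.31818 × 7.43182 = $2301.33.

$2301.33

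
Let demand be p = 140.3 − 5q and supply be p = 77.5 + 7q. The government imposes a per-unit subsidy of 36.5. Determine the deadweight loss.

55.51

Competitive equilibrium: 140.3 − 5q = 77.5 + 7q → q* = 5.2333, p* = 114.1333.
The subsidy lowers effective supply by 36.5: p = 41 + 7q.
New quantity: 140.3 − 5q = 41 + 7q → q' = 8.275.
Overproduction Δq = 8.275 − 5.2333 = 3.0417; wedge = subsidy = 36.5.
Deadweight loss = ½ × 3.0417 × 36.5 = 55.51.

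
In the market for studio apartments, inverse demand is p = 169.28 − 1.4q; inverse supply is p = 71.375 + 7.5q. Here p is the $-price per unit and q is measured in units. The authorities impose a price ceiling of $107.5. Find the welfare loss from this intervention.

Competitive equilibrium: 169.28 − 1.4q = 71.375 + 7.5q → q* = 11.0006, p* = 153.8792.
At the ceiling p = 107.5, quantity supplied = (107.5 − 71.375)/7.5 = 4.8167.
Willingness to pay at q' = 4.8167: 169.28 − 1.4·4.8167 = 162.5366.
Δq = 11.0006 − 4.8167 = 6.1839; wedge = 162.5366 − 107.5 = 55.0366.
The triangle = ½ × 6.1839 × 55.0366 = $170.17.

$170.17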